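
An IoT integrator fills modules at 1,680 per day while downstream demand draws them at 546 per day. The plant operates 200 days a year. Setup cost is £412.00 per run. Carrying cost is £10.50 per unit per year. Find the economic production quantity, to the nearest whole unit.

Q* ≈ 3,563 modules

Annual demand D = 546 × 200 = 109,200.
Production build-up factor (1 − d/p) = 1 − 546/1,680 = 0.6750.
Q* = √(2DS / (H(1 − d/p))) = √(2 × 109,200 × 412 / (10.5 × 0.6750)).
= √(89,980,800 / 7.0875) ≈ 3563.103.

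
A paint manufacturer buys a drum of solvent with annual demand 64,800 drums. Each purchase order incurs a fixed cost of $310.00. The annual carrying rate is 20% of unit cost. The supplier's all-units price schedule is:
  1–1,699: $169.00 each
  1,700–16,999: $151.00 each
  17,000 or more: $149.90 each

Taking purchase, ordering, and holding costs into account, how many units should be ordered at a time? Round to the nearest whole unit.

Holding cost per unit per year at price C is H = 0.20·C.
For each price level, check whether its EOQ is feasible; otherwise the best quantity at that price is the breakpoint.
EOQ at $169.00 = 1090.2 (feasible in tier 1): TC = 64,800×$169.00 + (64,800/1090.2)×310 + (1090.2/2)×0.20×$169.00 = $10,988,050.36.
EOQ at $151.00 = 1153.4 < 1700, so use break Q=1700: TC = 64,800×$151.00 + (64,800/1700.0)×310 + (1700.0/2)×0.20×$151.00 = $9,822,286.47.
EOQ at $149.90 = 1157.6 < 17000, so use break Q=17000: TC = 64,800×$149.90 + (64,800/17000.0)×310 + (17000.0/2)×0.20×$149.90 = $9,969,531.65.
Lowest total cost is $9,822,286.47 at Q = 1700.0.

Q* ≈ 1,700 drums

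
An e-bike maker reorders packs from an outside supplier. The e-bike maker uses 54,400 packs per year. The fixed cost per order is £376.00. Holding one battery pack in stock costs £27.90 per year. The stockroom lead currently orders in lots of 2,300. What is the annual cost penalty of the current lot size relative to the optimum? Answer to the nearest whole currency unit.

Extra cost ≈ £7,194 per year

EOQ = √(2DS/H) = √(2 × 54,400 × 376 / 27.9) ≈ 1210.89.
Cost at Q* = (D/Q*)S + (Q*/2)H = √(2DSH) ≈ £33,783.95.
Cost at Q = 2,300: (54,400/2,300)×376 + (2,300/2)×27.9 = £8,893.22 + £32,085.00 = £40,978.22.
Excess = £40,978.22 − £33,783.95 = £7,194.26.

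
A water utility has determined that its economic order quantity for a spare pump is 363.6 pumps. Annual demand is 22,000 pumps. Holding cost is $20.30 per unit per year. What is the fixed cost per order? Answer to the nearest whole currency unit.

S ≈ $61

The basic EOQ model gives Q* = √(2DS/H); rearrange for the unknown.
From Q* = √(2DS/H): S = Q*²H / (2D) = 363.6² × 20.3 / (2 × 22,000) = 60.9946.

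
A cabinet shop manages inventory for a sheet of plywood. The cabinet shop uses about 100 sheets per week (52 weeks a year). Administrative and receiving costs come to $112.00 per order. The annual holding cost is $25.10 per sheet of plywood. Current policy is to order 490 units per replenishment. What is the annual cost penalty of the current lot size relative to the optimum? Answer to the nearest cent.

Extra cost ≈ $1,930.99 per year

Annual demand D = 100 × 52 = 5,200.
EOQ = √(2DS/H) = √(2 × 5,200 × 112 / 25.1) ≈ 215.42.
Cost at Q* = (D/Q*)S + (Q*/2)H = √(2DSH) ≈ $5,407.08.
Cost at Q = 490: (5,200/490)×112 + (490/2)×25.1 = $1,188.57 + $6,149.50 = $7,338.07.
Excess = $7,338.07 − $5,407.08 = $1,930.99.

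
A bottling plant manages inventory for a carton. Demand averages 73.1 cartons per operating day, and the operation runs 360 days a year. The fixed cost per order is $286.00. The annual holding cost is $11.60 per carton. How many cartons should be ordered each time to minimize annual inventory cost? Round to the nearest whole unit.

Annual demand D = 73.1 × 360 = 26,316.
EOQ = √(2DS / H) = √(2 × 26,316 × 286 / 11.6).
= √(15,052,752 / 11.6) = √1,297,651.0345 ≈ 1139.145.

Q* ≈ 1,139 cartons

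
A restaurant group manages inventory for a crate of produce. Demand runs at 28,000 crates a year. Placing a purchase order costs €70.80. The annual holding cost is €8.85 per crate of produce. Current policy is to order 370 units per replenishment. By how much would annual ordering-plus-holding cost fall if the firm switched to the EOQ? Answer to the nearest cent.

EOQ = √(2DS/H) = √(2 × 28,000 × 70.8 / 8.85) ≈ 669.33.
Cost at Q* = (D/Q*)S + (Q*/2)H = √(2DSH) ≈ €5,923.55.
Cost at Q = 370: (28,000/370)×70.8 + (370/2)×8.85 = €5,357.84 + €1,637.25 = €6,995.09.
Excess = €6,995.09 − €5,923.55 = €1,071.53.

Extra cost ≈ €1,071.53 per year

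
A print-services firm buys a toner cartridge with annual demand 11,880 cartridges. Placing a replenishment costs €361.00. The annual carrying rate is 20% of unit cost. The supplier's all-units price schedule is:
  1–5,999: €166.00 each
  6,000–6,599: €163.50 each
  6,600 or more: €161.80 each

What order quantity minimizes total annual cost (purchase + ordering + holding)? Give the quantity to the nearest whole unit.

Q* ≈ 508 cartridges

Holding cost per unit per year at price C is H = 0.20·C.
For each price level, check whether its EOQ is feasible; otherwise the best quantity at that price is the breakpoint.
EOQ at €166.00 = 508.3 (feasible in tier 1): TC = 11,880×€166.00 + (11,880/508.3)×361 + (508.3/2)×0.20×€166.00 = €1,988,955.08.
EOQ at €163.50 = 512.2 < 6000, so use break Q=6000: TC = 11,880×€163.50 + (11,880/6000.0)×361 + (6000.0/2)×0.20×€163.50 = €2,041,194.78.
EOQ at €161.80 = 514.8 < 6600, so use break Q=6600: TC = 11,880×€161.80 + (11,880/6600.0)×361 + (6600.0/2)×0.20×€161.80 = €2,029,621.80.
Lowest total cost is €1,988,955.08 at Q = 508.3.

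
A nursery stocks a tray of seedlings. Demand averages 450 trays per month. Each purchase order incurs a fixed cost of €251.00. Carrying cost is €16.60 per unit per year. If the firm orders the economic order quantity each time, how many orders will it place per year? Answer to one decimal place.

Annual demand D = 450 × 12 = 5,400.
Q* = √(2DS/H) = √(2 × 5,400 × 251 / 16.6) ≈ 404.11.
Orders per year = D / Q* = 5,400 / 404.11 ≈ 13.363.

N ≈ 13.4 orders per year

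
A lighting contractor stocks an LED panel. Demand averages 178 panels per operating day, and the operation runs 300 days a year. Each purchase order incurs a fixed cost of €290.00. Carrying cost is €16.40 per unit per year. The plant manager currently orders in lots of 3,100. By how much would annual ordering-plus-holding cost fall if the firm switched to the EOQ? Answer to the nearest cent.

Extra cost ≈ €7,877.94 per year

Annual demand D = 178 × 300 = 53,400.
EOQ = √(2DS/H) = √(2 × 53,400 × 290 / 16.4) ≈ 1374.24.
Cost at Q* = (D/Q*)S + (Q*/2)H = √(2DSH) ≈ €22,537.54.
Cost at Q = 3,100: (53,400/3,100)×290 + (3,100/2)×16.4 = €4,995.48 + €25,420.00 = €30,415.48.
Excess = €30,415.48 − €22,537.54 = €7,877.94.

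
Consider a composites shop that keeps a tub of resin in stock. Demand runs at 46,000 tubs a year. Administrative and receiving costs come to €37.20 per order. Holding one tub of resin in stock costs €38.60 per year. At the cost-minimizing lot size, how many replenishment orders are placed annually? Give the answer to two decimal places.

N ≈ 154.48 orders per year

The optimal lot size = √(2DS/H) = √(2 × 46,000 × 37.2 / 38.6) ≈ 297.76.
Orders per year = D / Q* = 46,000 / 297.76 ≈ 154.485.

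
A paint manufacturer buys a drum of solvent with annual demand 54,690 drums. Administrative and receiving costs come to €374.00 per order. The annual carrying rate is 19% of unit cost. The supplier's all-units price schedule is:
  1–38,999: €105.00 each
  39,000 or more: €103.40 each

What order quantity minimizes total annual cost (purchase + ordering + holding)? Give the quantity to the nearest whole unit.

Holding cost per unit per year at price C is H = 0.19·C.
Evaluate total cost at each tier's feasible EOQ or, if the EOQ is below the tier, at the tier's minimum quantity.
EOQ at €105.00 = 1432.0 (feasible in tier 1): TC = 54,690×€105.00 + (54,690/1432.0)×374 + (1432.0/2)×0.19×€105.00 = €5,771,017.76.
EOQ at €103.40 = 1443.0 < 39000, so use break Q=39000: TC = 54,690×€103.40 + (54,690/39000.0)×374 + (39000.0/2)×0.19×€103.40 = €6,038,567.46.
Lowest total cost is €5,771,017.76 at Q = 1432.0.

Q* ≈ 1,432 drums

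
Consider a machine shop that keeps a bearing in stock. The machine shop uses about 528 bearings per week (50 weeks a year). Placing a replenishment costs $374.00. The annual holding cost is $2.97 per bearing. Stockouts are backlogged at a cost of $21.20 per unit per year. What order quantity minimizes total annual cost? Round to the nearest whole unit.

Annual demand D = 528 × 50 = 26,400.
With planned backorders, Q* = √(2DS/H) · √((H+B)/B).
√(2DS/H) = √(2 × 26,400 × 374 / 2.97) = 2578.544.
√((H+B)/B) = √((2.97+21.2)/21.2) = 1.0678.
Q* ≈ 2753.245.

Q* ≈ 2,753 bearings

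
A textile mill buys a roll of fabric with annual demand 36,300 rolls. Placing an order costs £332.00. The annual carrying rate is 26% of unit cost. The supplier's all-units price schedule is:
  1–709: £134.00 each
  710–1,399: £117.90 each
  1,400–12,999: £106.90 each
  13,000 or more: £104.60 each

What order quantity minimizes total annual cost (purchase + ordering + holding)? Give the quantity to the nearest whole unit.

Q* ≈ 1,400 rolls

Holding cost per unit per year at price C is H = 0.26·C.
Candidates are each tier's EOQ (if it falls in that tier) and each price-break quantity.
Tier 1 (£134.00): EOQ = 831.8 exceeds tier's upper bound 709, so this tier is dominated.
EOQ at £117.90 = 886.7 (feasible in tier 2): TC = 36,300×£117.90 + (36,300/886.7)×332 + (886.7/2)×0.26×£117.90 = £4,306,951.97.
EOQ at £106.90 = 931.2 < 1400, so use break Q=1400: TC = 36,300×£106.90 + (36,300/1400.0)×332 + (1400.0/2)×0.26×£106.90 = £3,908,534.09.
EOQ at £104.60 = 941.4 < 13000, so use break Q=13000: TC = 36,300×£104.60 + (36,300/13000.0)×332 + (13000.0/2)×0.26×£104.60 = £3,974,681.05.
Lowest total cost is £3,908,534.09 at Q = 1400.0.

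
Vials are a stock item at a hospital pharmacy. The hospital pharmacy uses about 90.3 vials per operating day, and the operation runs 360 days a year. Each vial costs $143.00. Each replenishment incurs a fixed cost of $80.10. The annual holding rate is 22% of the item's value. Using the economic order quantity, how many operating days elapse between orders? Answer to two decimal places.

T ≈ 4.51 days

Annual demand D = 90.3 × 360 = 32,508.
Holding cost H = 0.22 × $143.00 = $31.4600 per unit per year.
The optimal lot size = √(2DS/H) = √(2 × 32,508 × 80.1 / 31.46) ≈ 406.86.
Cycle time = Q*/D × 360 = 406.86 / 32,508 × 360 ≈ 4.506 days.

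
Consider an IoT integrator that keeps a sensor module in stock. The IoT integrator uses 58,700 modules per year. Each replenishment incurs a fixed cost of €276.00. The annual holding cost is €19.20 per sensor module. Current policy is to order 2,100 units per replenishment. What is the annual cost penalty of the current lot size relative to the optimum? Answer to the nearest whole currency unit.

Extra cost ≈ €2,932 per year

EOQ = √(2DS/H) = √(2 × 58,700 × 276 / 19.2) ≈ 1299.09.
Cost at Q* = (D/Q*)S + (Q*/2)H = √(2DSH) ≈ €24,942.46.
Cost at Q = 2,100: (58,700/2,100)×276 + (2,100/2)×19.2 = €7,714.86 + €20,160.00 = €27,874.86.
Excess = €27,874.86 − €24,942.46 = €2,932.40.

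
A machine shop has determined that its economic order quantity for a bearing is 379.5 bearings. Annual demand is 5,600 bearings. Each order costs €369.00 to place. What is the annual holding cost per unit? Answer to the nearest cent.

H ≈ €28.70

Squaring Q* = √(2DS/H) gives Q*² = 2DS/H.
From Q* = √(2DS/H): H = 2DS / Q*² = 2 × 5,600 × 369 / 379.5² = 28.6960.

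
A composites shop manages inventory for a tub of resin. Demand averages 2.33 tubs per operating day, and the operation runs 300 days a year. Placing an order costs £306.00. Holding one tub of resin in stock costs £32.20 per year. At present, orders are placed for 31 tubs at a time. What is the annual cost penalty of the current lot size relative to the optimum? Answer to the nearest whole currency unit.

Extra cost ≈ £3,687 per year

Annual demand D = 2.33 × 300 = 699.
EOQ = √(2DS/H) = √(2 × 699 × 306 / 32.2) ≈ 115.26.
Cost at Q* = (D/Q*)S + (Q*/2)H = √(2DSH) ≈ £3,711.44.
Cost at Q = 31: (699/31)×306 + (31/2)×32.2 = £6,899.81 + £499.10 = £7,398.91.
Excess = £7,398.91 − £3,711.44 = £3,687.47.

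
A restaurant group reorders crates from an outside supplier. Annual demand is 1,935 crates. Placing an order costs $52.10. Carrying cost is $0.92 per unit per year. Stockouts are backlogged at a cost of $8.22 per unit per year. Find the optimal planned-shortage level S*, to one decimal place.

With planned backorders, Q* = √(2DS/H) · √((H+B)/B).
√(2DS/H) = √(2 × 1,935 × 52.1 / 0.92) = 468.145.
√((H+B)/B) = √((0.92+8.22)/8.22) = 1.0545.
Q* ≈ 493.648.
S* = Q* · H/(H+B) = 493.648 × 0.92/9.14 ≈ 49.689.

S* ≈ 49.7 crates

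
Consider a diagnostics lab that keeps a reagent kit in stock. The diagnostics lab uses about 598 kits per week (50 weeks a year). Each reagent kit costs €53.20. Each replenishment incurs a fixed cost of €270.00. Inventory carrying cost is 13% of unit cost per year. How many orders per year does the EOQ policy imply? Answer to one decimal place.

N ≈ 19.6 orders per year

Annual demand D = 598 × 50 = 29,900.
Holding cost H = 0.13 × €53.20 = €6.9160 per unit per year.
EOQ = √(2DS/H) = √(2 × 29,900 × 270 / 6.916) ≈ 1527.94.
Orders per year = D / Q* = 29,900 / 1527.94 ≈ 19.569.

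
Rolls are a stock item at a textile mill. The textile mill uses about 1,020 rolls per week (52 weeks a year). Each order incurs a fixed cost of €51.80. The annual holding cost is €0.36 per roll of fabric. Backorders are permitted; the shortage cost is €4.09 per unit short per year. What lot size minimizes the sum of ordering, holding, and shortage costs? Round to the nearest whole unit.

Q* ≈ 4,075 rolls

Annual demand D = 1,020 × 52 = 53,040.
With planned backorders, Q* = √(2DS/H) · √((H+B)/B).
√(2DS/H) = √(2 × 53,040 × 51.8 / 0.36) = 3906.883.
√((H+B)/B) = √((0.36+4.09)/4.09) = 1.0431.
Q* ≈ 4075.198.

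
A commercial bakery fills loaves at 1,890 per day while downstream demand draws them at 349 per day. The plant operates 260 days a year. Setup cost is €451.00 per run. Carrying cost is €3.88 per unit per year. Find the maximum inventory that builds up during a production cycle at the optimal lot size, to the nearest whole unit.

I_max ≈ 4,147 loaves

Annual demand D = 349 × 260 = 90,740.
Production build-up factor (1 − d/p) = 1 − 349/1,890 = 0.8153.
Q* = √(2DS / (H(1 − d/p))) = √(2 × 90,740 × 451 / (3.88 × 0.8153)).
= √(81,847,480 / 3.1635) ≈ 5086.469.
Maximum inventory = Q*(1 − d/p) = 5086.469 × 0.8153 ≈ 4147.221.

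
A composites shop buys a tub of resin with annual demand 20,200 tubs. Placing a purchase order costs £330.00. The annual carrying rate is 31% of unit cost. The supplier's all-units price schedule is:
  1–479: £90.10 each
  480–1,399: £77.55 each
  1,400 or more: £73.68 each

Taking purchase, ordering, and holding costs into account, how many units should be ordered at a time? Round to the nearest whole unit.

Q* ≈ 1,400 tubs

Holding cost per unit per year at price C is H = 0.31·C.
Candidates are each tier's EOQ (if it falls in that tier) and each price-break quantity.
Tier 1 (£90.10): EOQ = 690.9 exceeds tier's upper bound 479, so this tier is dominated.
EOQ at £77.55 = 744.7 (feasible in tier 2): TC = 20,200×£77.55 + (20,200/744.7)×330 + (744.7/2)×0.31×£77.55 = £1,584,412.74.
EOQ at £73.68 = 764.0 < 1400, so use break Q=1400: TC = 20,200×£73.68 + (20,200/1400.0)×330 + (1400.0/2)×0.31×£73.68 = £1,509,085.99.
Lowest total cost is £1,509,085.99 at Q = 1400.0.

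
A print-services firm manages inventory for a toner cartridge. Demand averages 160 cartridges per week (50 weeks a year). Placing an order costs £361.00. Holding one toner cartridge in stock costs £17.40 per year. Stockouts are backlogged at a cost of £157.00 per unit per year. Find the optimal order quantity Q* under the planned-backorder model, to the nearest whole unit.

Q* ≈ 607 cartridges

Annual demand D = 160 × 50 = 8,000.
With planned backorders, Q* = √(2DS/H) · √((H+B)/B).
√(2DS/H) = √(2 × 8,000 × 361 / 17.4) = 576.155.
√((H+B)/B) = √((17.4+157)/157) = 1.0540.
Q* ≈ 607.243.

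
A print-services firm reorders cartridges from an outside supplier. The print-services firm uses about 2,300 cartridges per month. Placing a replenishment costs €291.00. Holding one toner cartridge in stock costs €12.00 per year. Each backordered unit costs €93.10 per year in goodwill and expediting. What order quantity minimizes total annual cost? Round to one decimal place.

Annual demand D = 2,300 × 12 = 27,600.
With planned backorders, Q* = √(2DS/H) · √((H+B)/B).
√(2DS/H) = √(2 × 27,600 × 291 / 12) = 1156.979.
√((H+B)/B) = √((12+93.1)/93.1) = 1.0625.
Q* ≈ 1229.283.

Q* ≈ 1,229.3 cartridges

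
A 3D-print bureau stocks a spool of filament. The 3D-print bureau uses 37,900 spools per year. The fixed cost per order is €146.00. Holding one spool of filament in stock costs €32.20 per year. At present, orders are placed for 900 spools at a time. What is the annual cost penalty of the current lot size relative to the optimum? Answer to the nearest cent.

Extra cost ≈ €1,760.96 per year

EOQ = √(2DS/H) = √(2 × 37,900 × 146 / 32.2) ≈ 586.25.
Cost at Q* = (D/Q*)S + (Q*/2)H = √(2DSH) ≈ €18,877.26.
Cost at Q = 900: (37,900/900)×146 + (900/2)×32.2 = €6,148.22 + €14,490.00 = €20,638.22.
Excess = €20,638.22 − €18,877.26 = €1,760.96.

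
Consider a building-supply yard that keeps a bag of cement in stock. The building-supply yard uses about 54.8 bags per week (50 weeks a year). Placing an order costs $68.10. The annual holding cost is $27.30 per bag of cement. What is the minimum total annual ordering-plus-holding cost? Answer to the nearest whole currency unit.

Annual demand D = 54.8 × 50 = 2,740.
Q* = √(2DS/H) = √(2 × 2,740 × 68.1 / 27.3) ≈ 116.92.
At Q*, ordering cost (D/Q*)S equals holding cost (Q*/2)H, each = √(DSH/2).
Minimum total = √(2DSH) = √(2 × 2,740 × 68.1 × 27.3) ≈ 3191.870.

TC* ≈ $3,192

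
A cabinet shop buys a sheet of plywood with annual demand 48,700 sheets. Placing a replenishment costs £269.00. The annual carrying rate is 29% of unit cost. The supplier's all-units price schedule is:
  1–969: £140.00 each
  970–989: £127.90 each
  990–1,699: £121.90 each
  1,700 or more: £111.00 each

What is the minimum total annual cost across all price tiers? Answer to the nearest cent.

Holding cost per unit per year at price C is H = 0.29·C.
Candidates are each tier's EOQ (if it falls in that tier) and each price-break quantity.
EOQ at £140.00 = 803.3 (feasible in tier 1): TC = 48,700×£140.00 + (48,700/803.3)×269 + (803.3/2)×0.29×£140.00 = £6,850,615.09.
EOQ at £127.90 = 840.5 < 970, so use break Q=970: TC = 48,700×£127.90 + (48,700/970.0)×269 + (970.0/2)×0.29×£127.90 = £6,260,224.60.
EOQ at £121.90 = 860.9 < 990, so use break Q=990: TC = 48,700×£121.90 + (48,700/990.0)×269 + (990.0/2)×0.29×£121.90 = £5,967,261.37.
EOQ at £111.00 = 902.2 < 1700, so use break Q=1700: TC = 48,700×£111.00 + (48,700/1700.0)×269 + (1700.0/2)×0.29×£111.00 = £5,440,767.56.
Lowest total cost among the candidates is at Q = 1700.0.

TC* ≈ £5,440,767.56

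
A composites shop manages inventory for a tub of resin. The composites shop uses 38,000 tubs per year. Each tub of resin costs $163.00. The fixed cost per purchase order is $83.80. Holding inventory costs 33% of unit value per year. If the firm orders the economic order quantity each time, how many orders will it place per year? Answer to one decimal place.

Holding cost H = 0.33 × $163.00 = $53.7900 per unit per year.
The optimal lot size = √(2DS/H) = √(2 × 38,000 × 83.8 / 53.79) ≈ 344.09.
Orders per year = D / Q* = 38,000 / 344.09 ≈ 110.435.

N ≈ 110.4 orders per year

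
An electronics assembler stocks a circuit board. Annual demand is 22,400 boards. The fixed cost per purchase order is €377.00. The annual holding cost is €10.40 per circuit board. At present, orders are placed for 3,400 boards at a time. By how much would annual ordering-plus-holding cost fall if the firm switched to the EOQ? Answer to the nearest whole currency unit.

Extra cost ≈ €6,910 per year

EOQ = √(2DS/H) = √(2 × 22,400 × 377 / 10.4) ≈ 1274.36.
Cost at Q* = (D/Q*)S + (Q*/2)H = √(2DSH) ≈ €13,253.37.
Cost at Q = 3,400: (22,400/3,400)×377 + (3,400/2)×10.4 = €2,483.76 + €17,680.00 = €20,163.76.
Excess = €20,163.76 − €13,253.37 = €6,910.39.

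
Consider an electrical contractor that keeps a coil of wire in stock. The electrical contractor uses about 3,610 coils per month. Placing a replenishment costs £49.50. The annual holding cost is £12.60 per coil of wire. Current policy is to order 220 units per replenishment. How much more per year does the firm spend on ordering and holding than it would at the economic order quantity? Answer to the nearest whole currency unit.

Annual demand D = 3,610 × 12 = 43,320.
EOQ = √(2DS/H) = √(2 × 43,320 × 49.5 / 12.6) ≈ 583.41.
Cost at Q* = (D/Q*)S + (Q*/2)H = √(2DSH) ≈ £7,351.01.
Cost at Q = 220: (43,320/220)×49.5 + (220/2)×12.6 = £9,747.00 + £1,386.00 = £11,133.00.
Excess = £11,133.00 − £7,351.01 = £3,781.99.

Extra cost ≈ £3,782 per year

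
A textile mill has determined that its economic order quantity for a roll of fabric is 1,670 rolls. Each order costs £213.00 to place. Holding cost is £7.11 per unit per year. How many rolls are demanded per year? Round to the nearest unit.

Invert the EOQ relation Q*² = 2DS/H.
From Q* = √(2DS/H): D = Q*²H / (2S) = 1,670² × 7.11 / (2 × 213) = 46547.134.

D ≈ 46,547 rolls per year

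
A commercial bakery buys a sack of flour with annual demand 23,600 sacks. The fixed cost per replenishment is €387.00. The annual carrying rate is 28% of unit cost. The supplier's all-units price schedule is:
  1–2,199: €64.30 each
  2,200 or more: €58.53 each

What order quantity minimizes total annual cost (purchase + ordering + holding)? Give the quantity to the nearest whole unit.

Q* ≈ 2,200 sacks

Holding cost per unit per year at price C is H = 0.28·C.
For each price level, check whether its EOQ is feasible; otherwise the best quantity at that price is the breakpoint.
EOQ at €64.30 = 1007.3 (feasible in tier 1): TC = 23,600×€64.30 + (23,600/1007.3)×387 + (1007.3/2)×0.28×€64.30 = €1,535,614.73.
EOQ at €58.53 = 1055.7 < 2200, so use break Q=2200: TC = 23,600×€58.53 + (23,600/2200.0)×387 + (2200.0/2)×0.28×€58.53 = €1,403,486.69.
Lowest total cost is €1,403,486.69 at Q = 2200.0.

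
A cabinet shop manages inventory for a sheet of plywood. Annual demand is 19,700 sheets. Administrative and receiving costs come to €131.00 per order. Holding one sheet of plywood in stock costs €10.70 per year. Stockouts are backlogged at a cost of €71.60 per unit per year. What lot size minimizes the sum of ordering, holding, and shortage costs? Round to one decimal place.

With planned backorders, Q* = √(2DS/H) · √((H+B)/B).
√(2DS/H) = √(2 × 19,700 × 131 / 10.7) = 694.531.
√((H+B)/B) = √((10.7+71.6)/71.6) = 1.0721.
Q* ≈ 744.621.

Q* ≈ 744.6 sheets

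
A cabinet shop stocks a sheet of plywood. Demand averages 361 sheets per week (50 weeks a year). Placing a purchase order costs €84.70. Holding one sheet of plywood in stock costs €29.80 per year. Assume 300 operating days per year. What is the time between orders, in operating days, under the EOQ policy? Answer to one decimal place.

Annual demand D = 361 × 50 = 18,050.
EOQ = √(2DS/H) = √(2 × 18,050 × 84.7 / 29.8) ≈ 320.32.
Cycle time = Q*/D × 300 = 320.32 / 18,050 × 300 ≈ 5.324 days.

T ≈ 5.3 days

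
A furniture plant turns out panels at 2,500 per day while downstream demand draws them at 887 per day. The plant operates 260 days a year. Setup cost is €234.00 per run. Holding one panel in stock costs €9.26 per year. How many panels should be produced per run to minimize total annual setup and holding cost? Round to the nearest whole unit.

Annual demand D = 887 × 260 = 230,620.
Production build-up factor (1 − d/p) = 1 − 887/2,500 = 0.6452.
Q* = √(2DS / (H(1 − d/p))) = √(2 × 230,620 × 234 / (9.26 × 0.6452)).
= √(107,930,160 / 5.9746) ≈ 4250.292.

Q* ≈ 4,250 panels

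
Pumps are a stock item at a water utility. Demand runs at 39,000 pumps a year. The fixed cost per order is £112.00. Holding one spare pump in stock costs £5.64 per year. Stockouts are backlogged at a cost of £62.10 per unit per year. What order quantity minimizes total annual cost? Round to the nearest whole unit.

Q* ≈ 1,300 pumps

With planned backorders, Q* = √(2DS/H) · √((H+B)/B).
√(2DS/H) = √(2 × 39,000 × 112 / 5.64) = 1244.563.
√((H+B)/B) = √((5.64+62.1)/62.1) = 1.0444.
Q* ≈ 1299.851.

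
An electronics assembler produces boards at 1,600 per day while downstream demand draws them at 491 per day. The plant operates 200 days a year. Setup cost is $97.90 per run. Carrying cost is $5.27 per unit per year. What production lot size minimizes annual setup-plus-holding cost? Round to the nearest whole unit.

Q* ≈ 2,294 boards

Annual demand D = 491 × 200 = 98,200.
Production build-up factor (1 − d/p) = 1 − 491/1,600 = 0.6931.
Q* = √(2DS / (H(1 − d/p))) = √(2 × 98,200 × 97.9 / (5.27 × 0.6931)).
= √(19,227,560 / 3.6528) ≈ 2294.304.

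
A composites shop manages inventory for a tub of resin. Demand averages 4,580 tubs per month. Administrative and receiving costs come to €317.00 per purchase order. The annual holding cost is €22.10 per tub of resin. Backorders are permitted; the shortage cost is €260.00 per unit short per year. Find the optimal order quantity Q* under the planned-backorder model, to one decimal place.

Q* ≈ 1,307.9 tubs

Annual demand D = 4,580 × 12 = 54,960.
With planned backorders, Q* = √(2DS/H) · √((H+B)/B).
√(2DS/H) = √(2 × 54,960 × 317 / 22.1) = 1255.659.
√((H+B)/B) = √((22.1+260)/260) = 1.0416.
Q* ≈ 1307.937.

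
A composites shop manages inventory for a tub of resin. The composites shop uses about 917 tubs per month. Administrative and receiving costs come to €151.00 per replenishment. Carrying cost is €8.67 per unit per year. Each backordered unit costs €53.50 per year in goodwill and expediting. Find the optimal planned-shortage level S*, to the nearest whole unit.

S* ≈ 93 tubs

Annual demand D = 917 × 12 = 11,004.
With planned backorders, Q* = √(2DS/H) · √((H+B)/B).
√(2DS/H) = √(2 × 11,004 × 151 / 8.67) = 619.112.
√((H+B)/B) = √((8.67+53.5)/53.5) = 1.0780.
Q* ≈ 667.395.
S* = Q* · H/(H+B) = 667.395 × 8.67/62.17 ≈ 93.072.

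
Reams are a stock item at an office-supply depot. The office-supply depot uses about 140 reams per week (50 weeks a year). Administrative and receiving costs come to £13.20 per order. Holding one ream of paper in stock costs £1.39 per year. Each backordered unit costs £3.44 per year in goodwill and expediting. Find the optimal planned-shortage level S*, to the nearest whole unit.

Annual demand D = 140 × 50 = 7,000.
With planned backorders, Q* = √(2DS/H) · √((H+B)/B).
√(2DS/H) = √(2 × 7,000 × 13.2 / 1.39) = 364.623.
√((H+B)/B) = √((1.39+3.44)/3.44) = 1.1849.
Q* ≈ 432.054.
S* = Q* · H/(H+B) = 432.054 × 1.39/4.83 ≈ 124.338.

S* ≈ 124 reams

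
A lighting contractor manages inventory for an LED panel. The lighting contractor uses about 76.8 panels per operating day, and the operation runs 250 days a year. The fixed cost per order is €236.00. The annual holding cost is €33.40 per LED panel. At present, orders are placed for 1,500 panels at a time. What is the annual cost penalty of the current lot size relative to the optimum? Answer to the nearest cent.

Extra cost ≈ €10,672.98 per year

Annual demand D = 76.8 × 250 = 19,200.
EOQ = √(2DS/H) = √(2 × 19,200 × 236 / 33.4) ≈ 520.89.
Cost at Q* = (D/Q*)S + (Q*/2)H = √(2DSH) ≈ €17,397.82.
Cost at Q = 1,500: (19,200/1,500)×236 + (1,500/2)×33.4 = €3,020.80 + €25,050.00 = €28,070.80.
Excess = €28,070.80 − €17,397.82 = €10,672.98.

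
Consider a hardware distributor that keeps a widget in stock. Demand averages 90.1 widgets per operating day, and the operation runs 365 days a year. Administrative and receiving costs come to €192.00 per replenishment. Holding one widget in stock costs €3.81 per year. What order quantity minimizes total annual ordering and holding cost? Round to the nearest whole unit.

Q* ≈ 1,821 widgets

Annual demand D = 90.1 × 365 = 32,886.5.
EOQ = √(2DS / H) = √(2 × 32,886.5 × 192 / 3.81).
= √(12,628,416 / 3.81) = √3,314,544.8819 ≈ 1820.589.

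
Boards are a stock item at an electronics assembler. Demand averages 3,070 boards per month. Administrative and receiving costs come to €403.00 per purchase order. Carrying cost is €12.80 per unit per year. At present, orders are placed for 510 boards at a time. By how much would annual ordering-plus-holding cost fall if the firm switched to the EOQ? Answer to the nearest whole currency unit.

Extra cost ≈ €12,879 per year

Annual demand D = 3,070 × 12 = 36,840.
EOQ = √(2DS/H) = √(2 × 36,840 × 403 / 12.8) ≈ 1523.08.
Cost at Q* = (D/Q*)S + (Q*/2)H = √(2DSH) ≈ €19,495.41.
Cost at Q = 510: (36,840/510)×403 + (510/2)×12.8 = €29,110.82 + €3,264.00 = €32,374.82.
Excess = €32,374.82 − €19,495.41 = €12,879.42.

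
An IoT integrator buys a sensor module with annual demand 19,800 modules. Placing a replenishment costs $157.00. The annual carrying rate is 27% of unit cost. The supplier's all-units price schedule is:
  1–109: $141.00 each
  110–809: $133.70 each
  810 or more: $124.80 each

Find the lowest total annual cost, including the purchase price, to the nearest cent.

TC* ≈ $2,488,524.66

Holding cost per unit per year at price C is H = 0.27·C.
Evaluate total cost at each tier's feasible EOQ or, if the EOQ is below the tier, at the tier's minimum quantity.
Tier 1 ($141.00): EOQ = 404.1 exceeds tier's upper bound 109, so this tier is dominated.
EOQ at $133.70 = 415.0 (feasible in tier 2): TC = 19,800×$133.70 + (19,800/415.0)×157 + (415.0/2)×0.27×$133.70 = $2,662,241.14.
EOQ at $124.80 = 429.5 < 810, so use break Q=810: TC = 19,800×$124.80 + (19,800/810.0)×157 + (810.0/2)×0.27×$124.80 = $2,488,524.66.
Lowest total cost among the candidates is at Q = 810.0.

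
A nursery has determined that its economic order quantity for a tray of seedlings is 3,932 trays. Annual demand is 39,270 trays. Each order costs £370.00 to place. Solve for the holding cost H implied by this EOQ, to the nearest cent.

Squaring Q* = √(2DS/H) gives Q*² = 2DS/H.
From Q* = √(2DS/H): H = 2DS / Q*² = 2 × 39,270 × 370 / 3,932² = 1.8796.

H ≈ £1.88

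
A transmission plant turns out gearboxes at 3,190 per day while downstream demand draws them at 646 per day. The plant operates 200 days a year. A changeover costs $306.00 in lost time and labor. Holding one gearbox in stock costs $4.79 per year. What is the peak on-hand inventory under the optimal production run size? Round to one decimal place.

Annual demand D = 646 × 200 = 129,200.
Production build-up factor (1 − d/p) = 1 − 646/3,190 = 0.7975.
Q* = √(2DS / (H(1 − d/p))) = √(2 × 129,200 × 306 / (4.79 × 0.7975)).
= √(79,070,400 / 3.82) ≈ 4549.629.
Maximum inventory = Q*(1 − d/p) = 4549.629 × 0.7975 ≈ 3628.294.

I_max ≈ 3,628.3 gearboxes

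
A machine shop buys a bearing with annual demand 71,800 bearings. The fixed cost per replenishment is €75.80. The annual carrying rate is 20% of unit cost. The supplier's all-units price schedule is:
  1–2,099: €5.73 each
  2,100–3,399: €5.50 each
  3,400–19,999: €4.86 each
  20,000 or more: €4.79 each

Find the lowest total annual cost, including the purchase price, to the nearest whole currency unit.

Holding cost per unit per year at price C is H = 0.20·C.
For each price level, check whether its EOQ is feasible; otherwise the best quantity at that price is the breakpoint.
Tier 1 (€5.73): EOQ = 3081.9 exceeds tier's upper bound 2099, so this tier is dominated.
EOQ at €5.50 = 3145.7 (feasible in tier 2): TC = 71,800×€5.50 + (71,800/3145.7)×75.8 + (3145.7/2)×0.20×€5.50 = €398,360.26.
EOQ at €4.86 = 3346.4 < 3400, so use break Q=3400: TC = 71,800×€4.86 + (71,800/3400.0)×75.8 + (3400.0/2)×0.20×€4.86 = €352,201.12.
EOQ at €4.79 = 3370.8 < 20000, so use break Q=20000: TC = 71,800×€4.79 + (71,800/20000.0)×75.8 + (20000.0/2)×0.20×€4.79 = €353,774.12.
Lowest total cost among the candidates is at Q = 3400.0.

TC* ≈ €352,201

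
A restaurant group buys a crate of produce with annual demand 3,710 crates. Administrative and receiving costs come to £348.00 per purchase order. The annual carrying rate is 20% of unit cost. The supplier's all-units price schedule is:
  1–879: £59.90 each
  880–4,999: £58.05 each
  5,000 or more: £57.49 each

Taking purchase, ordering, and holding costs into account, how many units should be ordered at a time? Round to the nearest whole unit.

Q* ≈ 880 crates

Holding cost per unit per year at price C is H = 0.20·C.
For each price level, check whether its EOQ is feasible; otherwise the best quantity at that price is the breakpoint.
EOQ at £59.90 = 464.3 (feasible in tier 1): TC = 3,710×£59.90 + (3,710/464.3)×348 + (464.3/2)×0.20×£59.90 = £227,790.86.
EOQ at £58.05 = 471.6 < 880, so use break Q=880: TC = 3,710×£58.05 + (3,710/880.0)×348 + (880.0/2)×0.20×£58.05 = £221,941.04.
EOQ at £57.49 = 473.9 < 5000, so use break Q=5000: TC = 3,710×£57.49 + (3,710/5000.0)×348 + (5000.0/2)×0.20×£57.49 = £242,291.12.
Lowest total cost is £221,941.04 at Q = 880.0.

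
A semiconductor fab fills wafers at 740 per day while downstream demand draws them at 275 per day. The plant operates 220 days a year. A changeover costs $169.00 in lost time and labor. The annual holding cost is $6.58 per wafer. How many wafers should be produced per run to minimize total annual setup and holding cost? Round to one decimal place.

Annual demand D = 275 × 220 = 60,500.
Production build-up factor (1 − d/p) = 1 − 275/740 = 0.6284.
Q* = √(2DS / (H(1 − d/p))) = √(2 × 60,500 × 169 / (6.58 × 0.6284)).
= √(20,449,000 / 4.1347) ≈ 2223.886.

Q* ≈ 2,223.9 wafers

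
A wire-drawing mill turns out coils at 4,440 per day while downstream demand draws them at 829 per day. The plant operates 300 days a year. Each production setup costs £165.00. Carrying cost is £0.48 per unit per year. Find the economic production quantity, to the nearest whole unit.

Annual demand D = 829 × 300 = 248,700.
Production build-up factor (1 − d/p) = 1 − 829/4,440 = 0.8133.
Q* = √(2DS / (H(1 − d/p))) = √(2 × 248,700 × 165 / (0.48 × 0.8133)).
= √(82,071,000 / 0.3904) ≈ 14499.465.

Q* ≈ 14,499 coils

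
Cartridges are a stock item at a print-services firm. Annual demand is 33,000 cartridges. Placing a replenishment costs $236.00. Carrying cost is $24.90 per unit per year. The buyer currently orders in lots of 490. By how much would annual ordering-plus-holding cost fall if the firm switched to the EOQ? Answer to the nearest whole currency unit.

Extra cost ≈ $2,301 per year

EOQ = √(2DS/H) = √(2 × 33,000 × 236 / 24.9) ≈ 790.91.
Cost at Q* = (D/Q*)S + (Q*/2)H = √(2DSH) ≈ $19,693.71.
Cost at Q = 490: (33,000/490)×236 + (490/2)×24.9 = $15,893.88 + $6,100.50 = $21,994.38.
Excess = $21,994.38 − $19,693.71 = $2,300.66.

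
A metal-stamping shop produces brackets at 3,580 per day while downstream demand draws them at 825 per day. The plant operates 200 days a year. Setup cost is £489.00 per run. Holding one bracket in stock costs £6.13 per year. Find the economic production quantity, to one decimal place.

Q* ≈ 5,848.7 brackets

Annual demand D = 825 × 200 = 165,000.
Production build-up factor (1 − d/p) = 1 − 825/3,580 = 0.7696.
Q* = √(2DS / (H(1 − d/p))) = √(2 × 165,000 × 489 / (6.13 × 0.7696)).
= √(161,370,000 / 4.7174) ≈ 5848.734.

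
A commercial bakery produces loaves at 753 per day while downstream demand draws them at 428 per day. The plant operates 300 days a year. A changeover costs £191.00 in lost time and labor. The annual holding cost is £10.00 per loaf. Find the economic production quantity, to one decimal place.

Annual demand D = 428 × 300 = 128,400.
Production build-up factor (1 − d/p) = 1 − 428/753 = 0.4316.
Q* = √(2DS / (H(1 − d/p))) = √(2 × 128,400 × 191 / (10 × 0.4316)).
= √(49,048,800 / 4.3161) ≈ 3371.087.

Q* ≈ 3,371.1 loaves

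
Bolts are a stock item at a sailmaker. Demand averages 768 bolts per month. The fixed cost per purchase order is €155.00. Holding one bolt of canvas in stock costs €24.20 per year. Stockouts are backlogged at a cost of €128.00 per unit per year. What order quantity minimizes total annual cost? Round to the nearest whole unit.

Q* ≈ 375 bolts

Annual demand D = 768 × 12 = 9,216.
With planned backorders, Q* = √(2DS/H) · √((H+B)/B).
√(2DS/H) = √(2 × 9,216 × 155 / 24.2) = 343.593.
√((H+B)/B) = √((24.2+128)/128) = 1.0904.
Q* ≈ 374.668.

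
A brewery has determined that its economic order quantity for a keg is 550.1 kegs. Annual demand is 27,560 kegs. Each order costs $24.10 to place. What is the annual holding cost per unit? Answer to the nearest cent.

H ≈ $4.39

The basic EOQ model gives Q* = √(2DS/H); rearrange for the unknown.
From Q* = √(2DS/H): H = 2DS / Q*² = 2 × 27,560 × 24.1 / 550.1² = 4.3898.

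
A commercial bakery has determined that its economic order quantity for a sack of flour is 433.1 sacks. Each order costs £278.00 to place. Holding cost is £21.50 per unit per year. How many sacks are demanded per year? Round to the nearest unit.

Invert the EOQ relation Q*² = 2DS/H.
From Q* = √(2DS/H): D = Q*²H / (2S) = 433.1² × 21.5 / (2 × 278) = 7253.373.

D ≈ 7,253 sacks per year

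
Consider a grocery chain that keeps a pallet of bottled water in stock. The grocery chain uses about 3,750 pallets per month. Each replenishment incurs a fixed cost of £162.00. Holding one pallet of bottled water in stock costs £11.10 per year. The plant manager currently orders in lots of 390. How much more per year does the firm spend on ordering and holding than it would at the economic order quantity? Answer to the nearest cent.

Annual demand D = 3,750 × 12 = 45,000.
EOQ = √(2DS/H) = √(2 × 45,000 × 162 / 11.1) ≈ 1146.09.
Cost at Q* = (D/Q*)S + (Q*/2)H = √(2DSH) ≈ £12,721.56.
Cost at Q = 390: (45,000/390)×162 + (390/2)×11.1 = £18,692.31 + £2,164.50 = £20,856.81.
Excess = £20,856.81 − £12,721.56 = £8,135.25.

Extra cost ≈ £8,135.25 per year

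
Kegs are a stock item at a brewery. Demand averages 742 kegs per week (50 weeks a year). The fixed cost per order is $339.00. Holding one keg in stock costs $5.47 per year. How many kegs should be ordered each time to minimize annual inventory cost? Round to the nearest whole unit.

Annual demand D = 742 × 50 = 37,100.
EOQ = √(2DS / H) = √(2 × 37,100 × 339 / 5.47).
= √(25,153,800 / 5.47) = √4,598,500.9141 ≈ 2144.412.

Q* ≈ 2,144 kegs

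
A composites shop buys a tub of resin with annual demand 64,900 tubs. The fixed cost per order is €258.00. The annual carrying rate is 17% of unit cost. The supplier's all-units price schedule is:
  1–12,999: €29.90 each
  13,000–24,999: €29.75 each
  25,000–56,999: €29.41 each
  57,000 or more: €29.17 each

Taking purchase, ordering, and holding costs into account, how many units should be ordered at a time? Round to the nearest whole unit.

Holding cost per unit per year at price C is H = 0.17·C.
For each price level, check whether its EOQ is feasible; otherwise the best quantity at that price is the breakpoint.
EOQ at €29.90 = 2566.8 (feasible in tier 1): TC = 64,900×€29.90 + (64,900/2566.8)×258 + (2566.8/2)×0.17×€29.90 = €1,953,556.90.
EOQ at €29.75 = 2573.2 < 13000, so use break Q=13000: TC = 64,900×€29.75 + (64,900/13000.0)×258 + (13000.0/2)×0.17×€29.75 = €1,964,936.77.
EOQ at €29.41 = 2588.1 < 25000, so use break Q=25000: TC = 64,900×€29.41 + (64,900/25000.0)×258 + (25000.0/2)×0.17×€29.41 = €1,971,875.02.
EOQ at €29.17 = 2598.7 < 57000, so use break Q=57000: TC = 64,900×€29.17 + (64,900/57000.0)×258 + (57000.0/2)×0.17×€29.17 = €2,034,755.41.
Lowest total cost is €1,953,556.90 at Q = 2566.8.

Q* ≈ 2,567 tubs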